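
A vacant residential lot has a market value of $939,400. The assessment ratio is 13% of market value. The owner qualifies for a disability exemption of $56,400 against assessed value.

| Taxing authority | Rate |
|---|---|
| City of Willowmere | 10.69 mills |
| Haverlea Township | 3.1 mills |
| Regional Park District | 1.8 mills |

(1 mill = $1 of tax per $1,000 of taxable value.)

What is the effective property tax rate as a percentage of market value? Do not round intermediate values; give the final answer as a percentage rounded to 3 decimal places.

Assessed value = $939,400 × 0.13 = $122,122
Taxable value = $122,122 − $56,400 = $65,722
City of Willowmere: $65,722 × 0.01069 = $702.56818
Haverlea Township: $65,722 × 0.0031 = $203.7382
Regional Park District: $65,722 × 0.0018 = $118.2996
Total tax = $1,024.60598
Effective rate = $1,024.60598 ÷ $939,400 = 0.109% of market value

0.109%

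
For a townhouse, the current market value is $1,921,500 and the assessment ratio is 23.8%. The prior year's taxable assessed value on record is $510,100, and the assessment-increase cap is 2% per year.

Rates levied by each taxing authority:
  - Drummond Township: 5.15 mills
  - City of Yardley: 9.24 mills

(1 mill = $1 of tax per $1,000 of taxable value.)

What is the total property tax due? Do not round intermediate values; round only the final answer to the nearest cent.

$6,580.79

Uncapped assessed value = $1,921,500 × 0.238 = $457,317
Cap limit = $510,100 × 1.02 = $520,302
Taxable assessed value = min($457,317, $520,302) = $457,317 (cap does not bind)
Drummond Township: $457,317 × 0.00515 = $2,355.18255
City of Yardley: $457,317 × 0.00924 = $4,225.60908
Total = $6,580.79163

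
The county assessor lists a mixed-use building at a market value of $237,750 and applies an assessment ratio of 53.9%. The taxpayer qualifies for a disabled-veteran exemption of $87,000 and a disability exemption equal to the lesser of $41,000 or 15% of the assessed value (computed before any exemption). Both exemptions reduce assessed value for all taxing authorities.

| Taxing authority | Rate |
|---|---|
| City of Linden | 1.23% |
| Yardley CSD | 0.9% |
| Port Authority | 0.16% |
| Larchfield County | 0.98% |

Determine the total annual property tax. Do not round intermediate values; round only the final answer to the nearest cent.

$716.95

Assessed value = $237,750 × 0.539 = $128,147.25
Disability exemption = min($41,000, 15% × $128,147.25) = min($41,000, $19,222.0875) = $19,222.0875 (percentage binds)
Taxable value = $128,147.25 − $87,000 − $19,222.0875 = $21,925.1625
City of Linden: $21,925.1625 × 0.0123 = $269.67949875
Yardley CSD: $21,925.1625 × 0.009 = $197.3264625
Port Authority: $21,925.1625 × 0.0016 = $35.08026
Larchfield County: $21,925.1625 × 0.0098 = $214.8665925
Total = $716.95281375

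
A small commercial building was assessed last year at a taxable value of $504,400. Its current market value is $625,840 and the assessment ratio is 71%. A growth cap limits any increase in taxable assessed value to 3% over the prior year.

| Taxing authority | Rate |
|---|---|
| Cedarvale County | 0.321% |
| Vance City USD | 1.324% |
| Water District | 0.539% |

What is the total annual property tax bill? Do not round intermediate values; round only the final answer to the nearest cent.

Uncapped assessed value = $625,840 × 0.71 = $444,346.4
Cap limit = $504,400 × 1.03 = $519,532
Taxable assessed value = min($444,346.4, $519,532) = $444,346.4 (cap does not bind)
Cedarvale County: $444,346.4 × 0.00321 = $1,426.351944
Vance City USD: $444,346.4 × 0.01324 = $5,883.146336
Water District: $444,346.4 × 0.00539 = $2,395.027096
Total = $9,704.525376

$9,704.53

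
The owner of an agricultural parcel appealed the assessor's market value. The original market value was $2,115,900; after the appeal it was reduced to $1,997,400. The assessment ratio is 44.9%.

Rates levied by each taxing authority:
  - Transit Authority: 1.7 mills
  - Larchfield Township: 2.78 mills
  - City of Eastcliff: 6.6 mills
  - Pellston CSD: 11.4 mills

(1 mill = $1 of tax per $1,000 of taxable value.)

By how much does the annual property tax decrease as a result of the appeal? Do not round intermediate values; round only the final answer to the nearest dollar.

Old assessed value = $2,115,900 × 0.449 = $950,039.1
New assessed value = $1,997,400 × 0.449 = $896,832.6
Combined rate = 0.0017 + 0.00278 + 0.0066 + 0.0114 = 0.02248
Old tax = $950,039.1 × 0.02248 = $21,356.878968
New tax = $896,832.6 × 0.02248 = $20,160.796848
Reduction = $21,356.878968 − $20,160.796848 = $1,196.08212

$1,196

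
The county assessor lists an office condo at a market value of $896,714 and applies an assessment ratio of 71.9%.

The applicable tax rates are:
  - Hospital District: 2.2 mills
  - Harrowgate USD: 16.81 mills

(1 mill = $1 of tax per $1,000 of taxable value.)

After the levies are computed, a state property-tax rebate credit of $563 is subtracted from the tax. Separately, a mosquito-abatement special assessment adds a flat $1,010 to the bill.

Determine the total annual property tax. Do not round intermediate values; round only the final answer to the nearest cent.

Assessed value = $896,714 × 0.719 = $644,737.366
Hospital District: $644,737.366 × 0.0022 = $1,418.4222052
Harrowgate USD: $644,737.366 × 0.01681 = $10,838.03512246
Levies subtotal = $12,256.45732766
After credit = $12,256.45732766 − $563 = $11,693.45732766
Total = $11,693.45732766 + $1,010 = $12,703.45732766

$12,703.46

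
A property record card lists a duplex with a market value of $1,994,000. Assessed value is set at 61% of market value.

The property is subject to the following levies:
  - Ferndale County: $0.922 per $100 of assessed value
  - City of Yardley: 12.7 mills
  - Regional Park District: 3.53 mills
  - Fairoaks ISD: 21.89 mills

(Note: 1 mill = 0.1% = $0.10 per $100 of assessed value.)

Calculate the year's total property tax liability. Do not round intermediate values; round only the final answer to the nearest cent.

Assessed value = $1,994,000 × 0.61 = $1,216,340
Ferndale County: $1,216,340 × 0.00922 = $11,214.6548
City of Yardley: $1,216,340 × 0.0127 = $15,447.518
Regional Park District: $1,216,340 × 0.00353 = $4,293.6802
Fairoaks ISD: $1,216,340 × 0.02189 = $26,625.6826
Total = $57,581.5356

$57,581.54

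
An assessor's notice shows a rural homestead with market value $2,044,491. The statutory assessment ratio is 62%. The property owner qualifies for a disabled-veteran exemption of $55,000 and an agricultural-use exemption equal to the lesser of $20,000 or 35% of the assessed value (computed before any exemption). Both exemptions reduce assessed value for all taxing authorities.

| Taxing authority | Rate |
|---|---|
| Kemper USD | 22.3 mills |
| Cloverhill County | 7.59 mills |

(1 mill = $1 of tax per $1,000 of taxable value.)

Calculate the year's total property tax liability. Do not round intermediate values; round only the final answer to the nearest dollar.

$35,646

Assessed value = $2,044,491 × 0.62 = $1,267,584.42
Agricultural-use exemption = min($20,000, 35% × $1,267,584.42) = min($20,000, $443,654.547) = $20,000 (dollar cap binds)
Taxable value = $1,267,584.42 − $55,000 − $20,000 = $1,192,584.42
Kemper USD: $1,192,584.42 × 0.0223 = $26,594.632566
Cloverhill County: $1,192,584.42 × 0.00759 = $9,051.7157478
Total = $35,646.3483138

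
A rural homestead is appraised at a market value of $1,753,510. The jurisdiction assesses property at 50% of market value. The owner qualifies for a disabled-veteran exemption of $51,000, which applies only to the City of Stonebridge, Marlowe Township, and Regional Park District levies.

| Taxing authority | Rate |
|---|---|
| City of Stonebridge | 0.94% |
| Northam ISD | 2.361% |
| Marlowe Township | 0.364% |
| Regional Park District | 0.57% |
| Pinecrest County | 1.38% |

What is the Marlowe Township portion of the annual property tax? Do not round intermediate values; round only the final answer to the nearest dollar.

Assessed value = $1,753,510 × 0.5 = $876,755
Marlowe Township taxable value = $876,755 − $51,000 = $825,755
Marlowe Township levy = $825,755 × 0.00364 = $3,005.7482

$3,006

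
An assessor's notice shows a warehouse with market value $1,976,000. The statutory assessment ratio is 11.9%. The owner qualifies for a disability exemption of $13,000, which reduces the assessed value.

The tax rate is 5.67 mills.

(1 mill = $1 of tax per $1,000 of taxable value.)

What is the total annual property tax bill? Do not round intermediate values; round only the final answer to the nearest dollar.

Assessed value = $1,976,000 × 0.119 = $235,144
Taxable value = $235,144 − $13,000 = $222,144
Tax = $222,144 × 0.00567 = $1,259.55648

$1,260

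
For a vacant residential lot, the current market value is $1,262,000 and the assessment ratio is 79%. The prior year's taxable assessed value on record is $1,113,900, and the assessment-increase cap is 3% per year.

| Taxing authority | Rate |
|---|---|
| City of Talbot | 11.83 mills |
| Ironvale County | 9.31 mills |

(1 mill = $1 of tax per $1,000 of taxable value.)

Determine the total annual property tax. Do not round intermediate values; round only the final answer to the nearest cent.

Uncapped assessed value = $1,262,000 × 0.79 = $996,980
Cap limit = $1,113,900 × 1.03 = $1,147,317
Taxable assessed value = min($996,980, $1,147,317) = $996,980 (cap does not bind)
City of Talbot: $996,980 × 0.01183 = $11,794.2734
Ironvale County: $996,980 × 0.00931 = $9,281.8838
Total = $21,076.1572

$21,076.16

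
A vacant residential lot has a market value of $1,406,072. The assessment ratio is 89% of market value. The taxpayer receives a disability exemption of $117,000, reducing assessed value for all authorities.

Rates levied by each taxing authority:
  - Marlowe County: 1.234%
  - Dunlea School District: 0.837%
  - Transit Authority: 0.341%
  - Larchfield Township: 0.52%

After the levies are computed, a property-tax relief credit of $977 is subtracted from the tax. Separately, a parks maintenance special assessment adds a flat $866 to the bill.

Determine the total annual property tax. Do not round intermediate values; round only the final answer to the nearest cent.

$33,149.73

Assessed value = $1,406,072 × 0.89 = $1,251,404.08
Taxable value = $1,251,404.08 − $117,000 = $1,134,404.08
Marlowe County: $1,134,404.08 × 0.01234 = $13,998.5463472
Dunlea School District: $1,134,404.08 × 0.00837 = $9,494.9621496
Transit Authority: $1,134,404.08 × 0.00341 = $3,868.3179128
Larchfield Township: $1,134,404.08 × 0.0052 = $5,898.901216
Levies subtotal = $33,260.7276256
After credit = $33,260.7276256 − $977 = $32,283.7276256
Total = $32,283.7276256 + $866 = $33,149.7276256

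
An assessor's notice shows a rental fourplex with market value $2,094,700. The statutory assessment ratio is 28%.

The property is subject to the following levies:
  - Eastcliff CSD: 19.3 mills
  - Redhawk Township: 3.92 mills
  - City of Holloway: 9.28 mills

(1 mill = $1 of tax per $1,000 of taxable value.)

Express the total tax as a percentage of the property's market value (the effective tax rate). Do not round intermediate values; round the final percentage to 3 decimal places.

0.910%

Assessed value = $2,094,700 × 0.28 = $586,516
Eastcliff CSD: $586,516 × 0.0193 = $11,319.7588
Redhawk Township: $586,516 × 0.00392 = $2,299.14272
City of Holloway: $586,516 × 0.00928 = $5,442.86848
Total tax = $19,061.77
Effective rate = $19,061.77 ÷ $2,094,700 = 0.910% of market value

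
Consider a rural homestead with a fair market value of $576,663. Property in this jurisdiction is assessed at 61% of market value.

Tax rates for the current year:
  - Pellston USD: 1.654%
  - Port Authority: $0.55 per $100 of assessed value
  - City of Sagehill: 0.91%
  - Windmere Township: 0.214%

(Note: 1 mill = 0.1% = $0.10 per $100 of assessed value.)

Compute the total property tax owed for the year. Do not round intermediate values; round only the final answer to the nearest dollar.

$11,707

Assessed value = $576,663 × 0.61 = $351,764.43
Pellston USD: $351,764.43 × 0.01654 = $5,818.1836722
Port Authority: $351,764.43 × 0.0055 = $1,934.704365
City of Sagehill: $351,764.43 × 0.0091 = $3,201.056313
Windmere Township: $351,764.43 × 0.00214 = $752.7758802
Total = $11,706.7202304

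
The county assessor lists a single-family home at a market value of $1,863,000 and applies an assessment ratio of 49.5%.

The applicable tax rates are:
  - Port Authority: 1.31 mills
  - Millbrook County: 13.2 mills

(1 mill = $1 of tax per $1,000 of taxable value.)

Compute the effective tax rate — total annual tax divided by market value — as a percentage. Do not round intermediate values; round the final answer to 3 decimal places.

0.718%

Assessed value = $1,863,000 × 0.495 = $922,185
Port Authority: $922,185 × 0.00131 = $1,208.06235
Millbrook County: $922,185 × 0.0132 = $12,172.842
Total tax = $13,380.90435
Effective rate = $13,380.90435 ÷ $1,863,000 = 0.718% of market value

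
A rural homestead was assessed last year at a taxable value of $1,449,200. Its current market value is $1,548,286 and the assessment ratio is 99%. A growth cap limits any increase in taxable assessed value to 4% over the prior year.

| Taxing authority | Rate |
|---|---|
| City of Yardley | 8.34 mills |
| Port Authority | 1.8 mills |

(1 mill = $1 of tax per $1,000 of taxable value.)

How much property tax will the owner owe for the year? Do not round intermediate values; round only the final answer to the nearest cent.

$15,282.68

Uncapped assessed value = $1,548,286 × 0.99 = $1,532,803.14
Cap limit = $1,449,200 × 1.04 = $1,507,168
Taxable assessed value = min($1,532,803.14, $1,507,168) = $1,507,168 (cap binds)
City of Yardley: $1,507,168 × 0.00834 = $12,569.78112
Port Authority: $1,507,168 × 0.0018 = $2,712.9024
Total = $15,282.68352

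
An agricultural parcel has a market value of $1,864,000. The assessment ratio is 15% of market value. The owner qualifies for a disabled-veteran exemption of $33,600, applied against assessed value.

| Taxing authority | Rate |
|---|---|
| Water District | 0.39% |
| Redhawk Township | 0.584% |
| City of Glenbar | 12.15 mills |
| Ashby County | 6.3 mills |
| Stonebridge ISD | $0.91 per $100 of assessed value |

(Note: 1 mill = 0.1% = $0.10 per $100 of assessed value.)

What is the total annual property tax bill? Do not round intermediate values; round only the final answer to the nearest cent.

Assessed value = $1,864,000 × 0.15 = $279,600
Taxable value = $279,600 − $33,600 = $246,000
Water District: $246,000 × 0.0039 = $959.4
Redhawk Township: $246,000 × 0.00584 = $1,436.64
City of Glenbar: $246,000 × 0.01215 = $2,988.9
Ashby County: $246,000 × 0.0063 = $1,549.8
Stonebridge ISD: $246,000 × 0.0091 = $2,238.6
Total = $9,173.34

$9,173.34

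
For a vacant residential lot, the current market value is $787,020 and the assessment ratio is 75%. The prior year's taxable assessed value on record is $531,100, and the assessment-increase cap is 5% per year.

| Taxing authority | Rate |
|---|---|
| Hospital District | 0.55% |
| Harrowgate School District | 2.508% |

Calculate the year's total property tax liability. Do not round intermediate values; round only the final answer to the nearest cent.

$17,053.09

Uncapped assessed value = $787,020 × 0.75 = $590,265
Cap limit = $531,100 × 1.05 = $557,655
Taxable assessed value = min($590,265, $557,655) = $557,655 (cap binds)
Hospital District: $557,655 × 0.0055 = $3,067.1025
Harrowgate School District: $557,655 × 0.02508 = $13,985.9874
Total = $17,053.0899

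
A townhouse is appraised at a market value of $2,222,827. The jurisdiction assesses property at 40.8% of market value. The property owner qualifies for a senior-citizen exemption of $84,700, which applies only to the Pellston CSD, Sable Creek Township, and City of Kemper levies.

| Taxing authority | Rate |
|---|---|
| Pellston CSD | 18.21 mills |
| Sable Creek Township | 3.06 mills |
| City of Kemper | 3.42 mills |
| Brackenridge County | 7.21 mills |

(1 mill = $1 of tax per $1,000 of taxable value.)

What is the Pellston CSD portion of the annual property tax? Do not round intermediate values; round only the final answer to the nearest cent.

$14,972.51

Assessed value = $2,222,827 × 0.408 = $906,913.416
Pellston CSD taxable value = $906,913.416 − $84,700 = $822,213.416
Pellston CSD levy = $822,213.416 × 0.01821 = $14,972.50630536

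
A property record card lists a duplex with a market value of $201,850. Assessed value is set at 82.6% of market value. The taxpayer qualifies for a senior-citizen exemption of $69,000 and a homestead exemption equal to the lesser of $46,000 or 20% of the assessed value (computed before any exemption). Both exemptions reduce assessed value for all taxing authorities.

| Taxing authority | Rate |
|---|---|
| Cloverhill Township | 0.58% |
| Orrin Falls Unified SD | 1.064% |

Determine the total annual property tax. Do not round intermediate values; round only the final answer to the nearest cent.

Assessed value = $201,850 × 0.826 = $166,728.1
Homestead exemption = min($46,000, 20% × $166,728.1) = min($46,000, $33,345.62) = $33,345.62 (percentage binds)
Taxable value = $166,728.1 − $69,000 − $33,345.62 = $64,382.48
Cloverhill Township: $64,382.48 × 0.0058 = $373.418384
Orrin Falls Unified SD: $64,382.48 × 0.01064 = $685.0295872
Total = $1,058.4479712

$1,058.45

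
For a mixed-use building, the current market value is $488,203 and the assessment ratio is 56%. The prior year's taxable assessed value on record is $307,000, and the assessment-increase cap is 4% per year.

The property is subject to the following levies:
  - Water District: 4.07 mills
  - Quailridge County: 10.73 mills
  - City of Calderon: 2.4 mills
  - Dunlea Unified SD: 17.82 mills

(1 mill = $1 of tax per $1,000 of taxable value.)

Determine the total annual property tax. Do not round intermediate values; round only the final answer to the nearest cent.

Uncapped assessed value = $488,203 × 0.56 = $273,393.68
Cap limit = $307,000 × 1.04 = $319,280
Taxable assessed value = min($273,393.68, $319,280) = $273,393.68 (cap does not bind)
Water District: $273,393.68 × 0.00407 = $1,112.7122776
Quailridge County: $273,393.68 × 0.01073 = $2,933.5141864
City of Calderon: $273,393.68 × 0.0024 = $656.144832
Dunlea Unified SD: $273,393.68 × 0.01782 = $4,871.8753776
Total = $9,574.2466736

$9,574.25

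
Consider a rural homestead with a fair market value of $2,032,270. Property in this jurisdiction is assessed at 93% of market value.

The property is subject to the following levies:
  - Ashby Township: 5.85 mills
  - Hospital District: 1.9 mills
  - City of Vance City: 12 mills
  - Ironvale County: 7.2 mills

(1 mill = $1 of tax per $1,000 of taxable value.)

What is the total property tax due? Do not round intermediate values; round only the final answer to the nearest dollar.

Assessed value = $2,032,270 × 0.93 = $1,890,011.1
Ashby Township: $1,890,011.1 × 0.00585 = $11,056.564935
Hospital District: $1,890,011.1 × 0.0019 = $3,591.02109
City of Vance City: $1,890,011.1 × 0.012 = $22,680.1332
Ironvale County: $1,890,011.1 × 0.0072 = $13,608.07992
Total = $11,056.564935 + $3,591.02109 + $22,680.1332 + $13,608.07992 = $50,935.799145

$50,936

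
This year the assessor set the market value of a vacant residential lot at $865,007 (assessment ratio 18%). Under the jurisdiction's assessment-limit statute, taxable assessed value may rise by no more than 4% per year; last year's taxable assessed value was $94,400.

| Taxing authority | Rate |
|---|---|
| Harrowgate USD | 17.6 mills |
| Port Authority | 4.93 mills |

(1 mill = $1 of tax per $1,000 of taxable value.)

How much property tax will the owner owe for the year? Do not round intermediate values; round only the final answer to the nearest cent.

$2,211.91

Uncapped assessed value = $865,007 × 0.18 = $155,701.26
Cap limit = $94,400 × 1.04 = $98,176
Taxable assessed value = min($155,701.26, $98,176) = $98,176 (cap binds)
Harrowgate USD: $98,176 × 0.0176 = $1,727.8976
Port Authority: $98,176 × 0.00493 = $484.00768
Total = $2,211.90528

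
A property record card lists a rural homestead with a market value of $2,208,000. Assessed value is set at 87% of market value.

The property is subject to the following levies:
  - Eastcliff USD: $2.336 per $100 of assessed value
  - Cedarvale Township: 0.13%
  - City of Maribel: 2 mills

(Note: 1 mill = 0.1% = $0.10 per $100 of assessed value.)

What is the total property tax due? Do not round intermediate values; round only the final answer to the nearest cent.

Assessed value = $2,208,000 × 0.87 = $1,920,960
Eastcliff USD: $1,920,960 × 0.02336 = $44,873.6256
Cedarvale Township: $1,920,960 × 0.0013 = $2,497.248
City of Maribel: $1,920,960 × 0.002 = $3,841.92
Total = $51,212.7936

$51,212.79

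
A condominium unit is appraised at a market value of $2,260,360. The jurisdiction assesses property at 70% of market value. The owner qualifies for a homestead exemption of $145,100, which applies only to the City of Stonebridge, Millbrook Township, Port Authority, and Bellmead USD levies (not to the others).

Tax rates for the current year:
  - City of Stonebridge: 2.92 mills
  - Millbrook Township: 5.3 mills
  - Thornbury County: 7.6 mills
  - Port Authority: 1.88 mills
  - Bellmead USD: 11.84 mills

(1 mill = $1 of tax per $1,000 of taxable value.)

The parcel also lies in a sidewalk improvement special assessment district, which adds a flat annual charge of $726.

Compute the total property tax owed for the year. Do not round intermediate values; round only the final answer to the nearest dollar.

Assessed value = $2,260,360 × 0.7 = $1,582,252
City of Stonebridge: ($1,582,252 − $145,100) × 0.00292 = $1,437,152 × 0.00292 = $4,196.48384
Millbrook Township: ($1,582,252 − $145,100) × 0.0053 = $1,437,152 × 0.0053 = $7,616.9056
Thornbury County: $1,582,252 × 0.0076 = $12,025.1152
Port Authority: ($1,582,252 − $145,100) × 0.00188 = $1,437,152 × 0.00188 = $2,701.84576
Bellmead USD: ($1,582,252 − $145,100) × 0.01184 = $1,437,152 × 0.01184 = $17,015.87968
Levies subtotal = $43,556.23008
Total = $43,556.23008 + $726 = $44,282.23008

$44,282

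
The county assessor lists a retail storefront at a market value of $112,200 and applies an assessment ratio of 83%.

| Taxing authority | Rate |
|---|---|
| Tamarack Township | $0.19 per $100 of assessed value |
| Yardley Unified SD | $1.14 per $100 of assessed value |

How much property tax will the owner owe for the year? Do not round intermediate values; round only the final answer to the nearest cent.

Assessed value = $112,200 × 0.83 = $93,126
Tamarack Township: $93,126 × 0.0019 = $176.9394
Yardley Unified SD: $93,126 × 0.0114 = $1,061.6364
Total = $176.9394 + $1,061.6364 = $1,238.5758

$1,238.58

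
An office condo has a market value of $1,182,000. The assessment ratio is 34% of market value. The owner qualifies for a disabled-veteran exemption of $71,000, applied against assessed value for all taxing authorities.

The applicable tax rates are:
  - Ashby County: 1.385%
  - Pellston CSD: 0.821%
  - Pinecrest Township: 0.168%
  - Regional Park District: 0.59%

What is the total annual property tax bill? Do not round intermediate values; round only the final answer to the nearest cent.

Assessed value = $1,182,000 × 0.34 = $401,880
Taxable value = $401,880 − $71,000 = $330,880
Ashby County: $330,880 × 0.01385 = $4,582.688
Pellston CSD: $330,880 × 0.00821 = $2,716.5248
Pinecrest Township: $330,880 × 0.00168 = $555.8784
Regional Park District: $330,880 × 0.0059 = $1,952.192
Total = $4,582.688 + $2,716.5248 + $555.8784 + $1,952.192 = $9,807.2832

$9,807.28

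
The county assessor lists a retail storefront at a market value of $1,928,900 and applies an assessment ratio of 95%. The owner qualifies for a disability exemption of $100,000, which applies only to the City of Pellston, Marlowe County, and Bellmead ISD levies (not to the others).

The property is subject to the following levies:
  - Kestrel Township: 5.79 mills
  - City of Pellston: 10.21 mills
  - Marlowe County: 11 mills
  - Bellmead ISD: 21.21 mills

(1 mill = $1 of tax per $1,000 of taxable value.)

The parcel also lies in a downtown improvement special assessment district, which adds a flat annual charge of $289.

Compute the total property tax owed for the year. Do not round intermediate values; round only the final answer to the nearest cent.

Assessed value = $1,928,900 × 0.95 = $1,832,455
Kestrel Township: $1,832,455 × 0.00579 = $10,609.91445
City of Pellston: ($1,832,455 − $100,000) × 0.01021 = $1,732,455 × 0.01021 = $17,688.36555
Marlowe County: ($1,832,455 − $100,000) × 0.011 = $1,732,455 × 0.011 = $19,057.005
Bellmead ISD: ($1,832,455 − $100,000) × 0.02121 = $1,732,455 × 0.02121 = $36,745.37055
Levies subtotal = $84,100.65555
Total = $84,100.65555 + $289 = $84,389.65555

$84,389.66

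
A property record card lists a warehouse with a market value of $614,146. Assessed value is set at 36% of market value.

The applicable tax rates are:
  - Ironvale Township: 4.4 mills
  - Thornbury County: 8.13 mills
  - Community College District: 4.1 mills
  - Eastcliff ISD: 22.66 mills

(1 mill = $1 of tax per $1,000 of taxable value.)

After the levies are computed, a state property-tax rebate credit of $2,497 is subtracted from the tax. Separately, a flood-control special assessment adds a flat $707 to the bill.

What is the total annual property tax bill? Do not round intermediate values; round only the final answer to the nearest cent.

Assessed value = $614,146 × 0.36 = $221,092.56
Ironvale Township: $221,092.56 × 0.0044 = $972.807264
Thornbury County: $221,092.56 × 0.00813 = $1,797.4825128
Community College District: $221,092.56 × 0.0041 = $906.479496
Eastcliff ISD: $221,092.56 × 0.02266 = $5,009.9574096
Levies subtotal = $8,686.7266824
After credit = $8,686.7266824 − $2,497 = $6,189.7266824
Total = $6,189.7266824 + $707 = $6,896.7266824

$6,896.73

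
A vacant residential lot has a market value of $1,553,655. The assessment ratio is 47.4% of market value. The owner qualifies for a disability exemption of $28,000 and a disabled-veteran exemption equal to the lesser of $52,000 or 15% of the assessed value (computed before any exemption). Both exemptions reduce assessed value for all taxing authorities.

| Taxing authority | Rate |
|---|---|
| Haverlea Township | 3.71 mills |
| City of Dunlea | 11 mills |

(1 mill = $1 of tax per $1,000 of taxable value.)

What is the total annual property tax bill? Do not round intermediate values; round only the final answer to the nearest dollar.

$9,656

Assessed value = $1,553,655 × 0.474 = $736,432.47
Disabled-veteran exemption = min($52,000, 15% × $736,432.47) = min($52,000, $110,464.8705) = $52,000 (dollar cap binds)
Taxable value = $736,432.47 − $28,000 − $52,000 = $656,432.47
Haverlea Township: $656,432.47 × 0.00371 = $2,435.3644637
City of Dunlea: $656,432.47 × 0.011 = $7,220.75717
Total = $9,656.1216337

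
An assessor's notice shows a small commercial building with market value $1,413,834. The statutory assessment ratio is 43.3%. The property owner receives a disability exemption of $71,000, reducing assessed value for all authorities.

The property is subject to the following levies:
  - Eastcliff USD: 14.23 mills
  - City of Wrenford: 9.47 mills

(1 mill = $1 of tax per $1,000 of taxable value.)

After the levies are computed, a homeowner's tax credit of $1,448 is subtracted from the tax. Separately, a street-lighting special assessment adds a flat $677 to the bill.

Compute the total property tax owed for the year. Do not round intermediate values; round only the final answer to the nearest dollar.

Assessed value = $1,413,834 × 0.433 = $612,190.122
Taxable value = $612,190.122 − $71,000 = $541,190.122
Eastcliff USD: $541,190.122 × 0.01423 = $7,701.13543606
City of Wrenford: $541,190.122 × 0.00947 = $5,125.07045534
Levies subtotal = $12,826.2058914
After credit = $12,826.2058914 − $1,448 = $11,378.2058914
Total = $11,378.2058914 + $677 = $12,055.2058914

$12,055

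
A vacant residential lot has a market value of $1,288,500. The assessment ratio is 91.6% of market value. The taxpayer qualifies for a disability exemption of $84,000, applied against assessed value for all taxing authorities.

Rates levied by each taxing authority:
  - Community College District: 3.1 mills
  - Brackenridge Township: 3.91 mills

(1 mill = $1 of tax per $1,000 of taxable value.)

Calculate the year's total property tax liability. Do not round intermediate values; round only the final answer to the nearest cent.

Assessed value = $1,288,500 × 0.916 = $1,180,266
Taxable value = $1,180,266 − $84,000 = $1,096,266
Community College District: $1,096,266 × 0.0031 = $3,398.4246
Brackenridge Township: $1,096,266 × 0.00391 = $4,286.40006
Total = $3,398.4246 + $4,286.40006 = $7,684.82466

$7,684.82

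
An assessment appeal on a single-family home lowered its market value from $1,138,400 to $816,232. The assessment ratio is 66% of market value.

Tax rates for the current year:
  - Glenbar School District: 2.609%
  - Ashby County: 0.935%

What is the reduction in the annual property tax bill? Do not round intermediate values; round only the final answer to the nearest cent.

Old assessed value = $1,138,400 × 0.66 = $751,344
New assessed value = $816,232 × 0.66 = $538,713.12
Combined rate = 0.02609 + 0.00935 = 0.03544
Old tax = $751,344 × 0.03544 = $26,627.63136
New tax = $538,713.12 × 0.03544 = $19,091.9929728
Reduction = $26,627.63136 − $19,091.9929728 = $7,535.6383872

$7,535.64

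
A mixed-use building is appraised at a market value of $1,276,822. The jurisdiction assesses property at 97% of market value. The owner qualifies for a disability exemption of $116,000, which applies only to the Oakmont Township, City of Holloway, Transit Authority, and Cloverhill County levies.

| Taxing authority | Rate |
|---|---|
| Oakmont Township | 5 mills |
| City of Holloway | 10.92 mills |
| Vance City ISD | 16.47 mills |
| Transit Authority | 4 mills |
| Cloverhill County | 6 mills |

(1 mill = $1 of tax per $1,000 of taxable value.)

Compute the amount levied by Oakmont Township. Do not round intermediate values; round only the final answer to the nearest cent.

Assessed value = $1,276,822 × 0.97 = $1,238,517.34
Oakmont Township taxable value = $1,238,517.34 − $116,000 = $1,122,517.34
Oakmont Township levy = $1,122,517.34 × 0.005 = $5,612.5867

$5,612.59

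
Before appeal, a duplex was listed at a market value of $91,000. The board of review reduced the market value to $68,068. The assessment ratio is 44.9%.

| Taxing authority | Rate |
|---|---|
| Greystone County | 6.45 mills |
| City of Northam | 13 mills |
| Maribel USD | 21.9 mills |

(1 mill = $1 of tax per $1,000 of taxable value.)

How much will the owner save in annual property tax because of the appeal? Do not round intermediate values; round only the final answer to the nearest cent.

$425.76

Old assessed value = $91,000 × 0.449 = $40,859
New assessed value = $68,068 × 0.449 = $30,562.532
Combined rate = 0.00645 + 0.013 + 0.0219 = 0.04135
Old tax = $40,859 × 0.04135 = $1,689.51965
New tax = $30,562.532 × 0.04135 = $1,263.7606982
Reduction = $1,689.51965 − $1,263.7606982 = $425.7589518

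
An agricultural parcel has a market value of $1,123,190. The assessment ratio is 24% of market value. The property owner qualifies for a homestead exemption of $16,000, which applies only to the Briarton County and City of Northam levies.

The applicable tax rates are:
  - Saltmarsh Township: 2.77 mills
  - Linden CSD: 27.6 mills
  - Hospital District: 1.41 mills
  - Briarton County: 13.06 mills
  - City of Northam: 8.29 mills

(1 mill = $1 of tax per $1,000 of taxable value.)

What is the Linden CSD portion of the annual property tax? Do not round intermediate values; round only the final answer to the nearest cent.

$7,440.01

Assessed value = $1,123,190 × 0.24 = $269,565.6
Linden CSD taxable value = $269,565.6 (exemption does not apply)
Linden CSD levy = $269,565.6 × 0.0276 = $7,440.01056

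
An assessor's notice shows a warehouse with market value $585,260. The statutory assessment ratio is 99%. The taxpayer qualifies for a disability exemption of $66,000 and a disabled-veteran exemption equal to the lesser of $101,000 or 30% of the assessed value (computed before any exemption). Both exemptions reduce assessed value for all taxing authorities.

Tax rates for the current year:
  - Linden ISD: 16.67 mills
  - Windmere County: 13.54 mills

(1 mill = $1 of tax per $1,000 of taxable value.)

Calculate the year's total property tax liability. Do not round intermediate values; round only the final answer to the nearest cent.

$12,458.83

Assessed value = $585,260 × 0.99 = $579,407.4
Disabled-veteran exemption = min($101,000, 30% × $579,407.4) = min($101,000, $173,822.22) = $101,000 (dollar cap binds)
Taxable value = $579,407.4 − $66,000 − $101,000 = $412,407.4
Linden ISD: $412,407.4 × 0.01667 = $6,874.831358
Windmere County: $412,407.4 × 0.01354 = $5,583.996196
Total = $12,458.827554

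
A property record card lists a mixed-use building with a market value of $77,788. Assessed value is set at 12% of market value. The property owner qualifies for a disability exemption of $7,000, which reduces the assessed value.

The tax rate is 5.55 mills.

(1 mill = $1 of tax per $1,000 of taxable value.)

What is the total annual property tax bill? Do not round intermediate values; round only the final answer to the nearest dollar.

Assessed value = $77,788 × 0.12 = $9,334.56
Taxable value = $9,334.56 − $7,000 = $2,334.56
Tax = $2,334.56 × 0.00555 = $12.956808

$13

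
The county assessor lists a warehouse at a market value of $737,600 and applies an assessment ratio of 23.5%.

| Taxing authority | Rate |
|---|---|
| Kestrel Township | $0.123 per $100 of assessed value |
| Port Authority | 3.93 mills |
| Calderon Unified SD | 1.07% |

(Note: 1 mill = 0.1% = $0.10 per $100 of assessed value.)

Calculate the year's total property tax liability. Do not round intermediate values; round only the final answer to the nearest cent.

$2,749.11

Assessed value = $737,600 × 0.235 = $173,336
Kestrel Township: $173,336 × 0.00123 = $213.20328
Port Authority: $173,336 × 0.00393 = $681.21048
Calderon Unified SD: $173,336 × 0.0107 = $1,854.6952
Total = $2,749.10896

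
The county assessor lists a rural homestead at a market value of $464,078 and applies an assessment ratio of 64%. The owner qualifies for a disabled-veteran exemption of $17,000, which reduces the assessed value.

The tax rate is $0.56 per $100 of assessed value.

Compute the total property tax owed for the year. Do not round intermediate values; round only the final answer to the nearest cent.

Assessed value = $464,078 × 0.64 = $297,009.92
Taxable value = $297,009.92 − $17,000 = $280,009.92
Tax = $280,009.92 × 0.0056 = $1,568.055552

$1,568.06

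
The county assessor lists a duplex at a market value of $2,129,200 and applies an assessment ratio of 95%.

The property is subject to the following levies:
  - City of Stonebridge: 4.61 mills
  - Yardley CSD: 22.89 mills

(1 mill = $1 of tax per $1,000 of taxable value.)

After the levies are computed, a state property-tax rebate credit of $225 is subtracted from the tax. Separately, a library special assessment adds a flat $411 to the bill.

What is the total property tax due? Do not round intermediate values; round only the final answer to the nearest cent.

Assessed value = $2,129,200 × 0.95 = $2,022,740
City of Stonebridge: $2,022,740 × 0.00461 = $9,324.8314
Yardley CSD: $2,022,740 × 0.02289 = $46,300.5186
Levies subtotal = $55,625.35
After credit = $55,625.35 − $225 = $55,400.35
Total = $55,400.35 + $411 = $55,811.35

$55,811.35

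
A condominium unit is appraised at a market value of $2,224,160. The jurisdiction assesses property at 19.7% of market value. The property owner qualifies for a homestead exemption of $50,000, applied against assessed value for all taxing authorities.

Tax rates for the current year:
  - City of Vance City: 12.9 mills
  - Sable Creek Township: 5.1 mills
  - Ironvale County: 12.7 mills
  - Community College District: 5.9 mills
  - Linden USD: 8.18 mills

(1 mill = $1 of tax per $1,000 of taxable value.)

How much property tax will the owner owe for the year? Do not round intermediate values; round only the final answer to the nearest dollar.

$17,382

Assessed value = $2,224,160 × 0.197 = $438,159.52
Taxable value = $438,159.52 − $50,000 = $388,159.52
City of Vance City: $388,159.52 × 0.0129 = $5,007.257808
Sable Creek Township: $388,159.52 × 0.0051 = $1,979.613552
Ironvale County: $388,159.52 × 0.0127 = $4,929.625904
Community College District: $388,159.52 × 0.0059 = $2,290.141168
Linden USD: $388,159.52 × 0.00818 = $3,175.1448736
Total = $5,007.257808 + $1,979.613552 + $4,929.625904 + $2,290.141168 + $3,175.1448736 = $17,381.7833056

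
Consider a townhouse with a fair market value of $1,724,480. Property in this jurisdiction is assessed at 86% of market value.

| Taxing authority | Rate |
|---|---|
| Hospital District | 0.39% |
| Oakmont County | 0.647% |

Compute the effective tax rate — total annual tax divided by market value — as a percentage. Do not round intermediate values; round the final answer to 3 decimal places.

0.892%

Assessed value = $1,724,480 × 0.86 = $1,483,052.8
Hospital District: $1,483,052.8 × 0.0039 = $5,783.90592
Oakmont County: $1,483,052.8 × 0.00647 = $9,595.351616
Total tax = $15,379.257536
Effective rate = $15,379.257536 ÷ $1,724,480 = 0.892% of market value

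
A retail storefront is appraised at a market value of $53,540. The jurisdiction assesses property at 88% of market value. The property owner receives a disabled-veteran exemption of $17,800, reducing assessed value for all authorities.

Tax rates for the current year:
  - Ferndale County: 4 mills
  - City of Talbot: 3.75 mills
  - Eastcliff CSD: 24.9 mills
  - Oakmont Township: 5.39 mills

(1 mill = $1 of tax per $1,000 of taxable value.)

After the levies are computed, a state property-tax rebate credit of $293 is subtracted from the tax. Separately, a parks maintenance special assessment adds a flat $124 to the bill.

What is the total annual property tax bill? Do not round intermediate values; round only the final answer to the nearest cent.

Assessed value = $53,540 × 0.88 = $47,115.2
Taxable value = $47,115.2 − $17,800 = $29,315.2
Ferndale County: $29,315.2 × 0.004 = $117.2608
City of Talbot: $29,315.2 × 0.00375 = $109.932
Eastcliff CSD: $29,315.2 × 0.0249 = $729.94848
Oakmont Township: $29,315.2 × 0.00539 = $158.008928
Levies subtotal = $1,115.150208
After credit = $1,115.150208 − $293 = $822.150208
Total = $822.150208 + $124 = $946.150208

$946.15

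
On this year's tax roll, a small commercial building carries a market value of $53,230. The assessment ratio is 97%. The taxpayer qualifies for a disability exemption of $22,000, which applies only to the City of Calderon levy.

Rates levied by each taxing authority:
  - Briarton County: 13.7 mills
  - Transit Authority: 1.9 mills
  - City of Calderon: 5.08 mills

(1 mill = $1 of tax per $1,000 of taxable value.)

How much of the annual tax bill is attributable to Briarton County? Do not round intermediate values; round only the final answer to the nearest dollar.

Assessed value = $53,230 × 0.97 = $51,633.1
Briarton County taxable value = $51,633.1 (exemption does not apply)
Briarton County levy = $51,633.1 × 0.0137 = $707.37347

$707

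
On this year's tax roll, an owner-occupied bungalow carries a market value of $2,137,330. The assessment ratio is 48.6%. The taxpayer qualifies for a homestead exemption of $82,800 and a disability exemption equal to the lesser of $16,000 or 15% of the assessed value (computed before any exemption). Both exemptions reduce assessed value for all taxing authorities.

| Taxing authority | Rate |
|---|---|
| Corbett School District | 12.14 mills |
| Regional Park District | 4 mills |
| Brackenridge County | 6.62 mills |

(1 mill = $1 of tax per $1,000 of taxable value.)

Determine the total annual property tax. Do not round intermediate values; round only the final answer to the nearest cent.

Assessed value = $2,137,330 × 0.486 = $1,038,742.38
Disability exemption = min($16,000, 15% × $1,038,742.38) = min($16,000, $155,811.357) = $16,000 (dollar cap binds)
Taxable value = $1,038,742.38 − $82,800 − $16,000 = $939,942.38
Corbett School District: $939,942.38 × 0.01214 = $11,410.9004932
Regional Park District: $939,942.38 × 0.004 = $3,759.76952
Brackenridge County: $939,942.38 × 0.00662 = $6,222.4185556
Total = $21,393.0885688

$21,393.09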